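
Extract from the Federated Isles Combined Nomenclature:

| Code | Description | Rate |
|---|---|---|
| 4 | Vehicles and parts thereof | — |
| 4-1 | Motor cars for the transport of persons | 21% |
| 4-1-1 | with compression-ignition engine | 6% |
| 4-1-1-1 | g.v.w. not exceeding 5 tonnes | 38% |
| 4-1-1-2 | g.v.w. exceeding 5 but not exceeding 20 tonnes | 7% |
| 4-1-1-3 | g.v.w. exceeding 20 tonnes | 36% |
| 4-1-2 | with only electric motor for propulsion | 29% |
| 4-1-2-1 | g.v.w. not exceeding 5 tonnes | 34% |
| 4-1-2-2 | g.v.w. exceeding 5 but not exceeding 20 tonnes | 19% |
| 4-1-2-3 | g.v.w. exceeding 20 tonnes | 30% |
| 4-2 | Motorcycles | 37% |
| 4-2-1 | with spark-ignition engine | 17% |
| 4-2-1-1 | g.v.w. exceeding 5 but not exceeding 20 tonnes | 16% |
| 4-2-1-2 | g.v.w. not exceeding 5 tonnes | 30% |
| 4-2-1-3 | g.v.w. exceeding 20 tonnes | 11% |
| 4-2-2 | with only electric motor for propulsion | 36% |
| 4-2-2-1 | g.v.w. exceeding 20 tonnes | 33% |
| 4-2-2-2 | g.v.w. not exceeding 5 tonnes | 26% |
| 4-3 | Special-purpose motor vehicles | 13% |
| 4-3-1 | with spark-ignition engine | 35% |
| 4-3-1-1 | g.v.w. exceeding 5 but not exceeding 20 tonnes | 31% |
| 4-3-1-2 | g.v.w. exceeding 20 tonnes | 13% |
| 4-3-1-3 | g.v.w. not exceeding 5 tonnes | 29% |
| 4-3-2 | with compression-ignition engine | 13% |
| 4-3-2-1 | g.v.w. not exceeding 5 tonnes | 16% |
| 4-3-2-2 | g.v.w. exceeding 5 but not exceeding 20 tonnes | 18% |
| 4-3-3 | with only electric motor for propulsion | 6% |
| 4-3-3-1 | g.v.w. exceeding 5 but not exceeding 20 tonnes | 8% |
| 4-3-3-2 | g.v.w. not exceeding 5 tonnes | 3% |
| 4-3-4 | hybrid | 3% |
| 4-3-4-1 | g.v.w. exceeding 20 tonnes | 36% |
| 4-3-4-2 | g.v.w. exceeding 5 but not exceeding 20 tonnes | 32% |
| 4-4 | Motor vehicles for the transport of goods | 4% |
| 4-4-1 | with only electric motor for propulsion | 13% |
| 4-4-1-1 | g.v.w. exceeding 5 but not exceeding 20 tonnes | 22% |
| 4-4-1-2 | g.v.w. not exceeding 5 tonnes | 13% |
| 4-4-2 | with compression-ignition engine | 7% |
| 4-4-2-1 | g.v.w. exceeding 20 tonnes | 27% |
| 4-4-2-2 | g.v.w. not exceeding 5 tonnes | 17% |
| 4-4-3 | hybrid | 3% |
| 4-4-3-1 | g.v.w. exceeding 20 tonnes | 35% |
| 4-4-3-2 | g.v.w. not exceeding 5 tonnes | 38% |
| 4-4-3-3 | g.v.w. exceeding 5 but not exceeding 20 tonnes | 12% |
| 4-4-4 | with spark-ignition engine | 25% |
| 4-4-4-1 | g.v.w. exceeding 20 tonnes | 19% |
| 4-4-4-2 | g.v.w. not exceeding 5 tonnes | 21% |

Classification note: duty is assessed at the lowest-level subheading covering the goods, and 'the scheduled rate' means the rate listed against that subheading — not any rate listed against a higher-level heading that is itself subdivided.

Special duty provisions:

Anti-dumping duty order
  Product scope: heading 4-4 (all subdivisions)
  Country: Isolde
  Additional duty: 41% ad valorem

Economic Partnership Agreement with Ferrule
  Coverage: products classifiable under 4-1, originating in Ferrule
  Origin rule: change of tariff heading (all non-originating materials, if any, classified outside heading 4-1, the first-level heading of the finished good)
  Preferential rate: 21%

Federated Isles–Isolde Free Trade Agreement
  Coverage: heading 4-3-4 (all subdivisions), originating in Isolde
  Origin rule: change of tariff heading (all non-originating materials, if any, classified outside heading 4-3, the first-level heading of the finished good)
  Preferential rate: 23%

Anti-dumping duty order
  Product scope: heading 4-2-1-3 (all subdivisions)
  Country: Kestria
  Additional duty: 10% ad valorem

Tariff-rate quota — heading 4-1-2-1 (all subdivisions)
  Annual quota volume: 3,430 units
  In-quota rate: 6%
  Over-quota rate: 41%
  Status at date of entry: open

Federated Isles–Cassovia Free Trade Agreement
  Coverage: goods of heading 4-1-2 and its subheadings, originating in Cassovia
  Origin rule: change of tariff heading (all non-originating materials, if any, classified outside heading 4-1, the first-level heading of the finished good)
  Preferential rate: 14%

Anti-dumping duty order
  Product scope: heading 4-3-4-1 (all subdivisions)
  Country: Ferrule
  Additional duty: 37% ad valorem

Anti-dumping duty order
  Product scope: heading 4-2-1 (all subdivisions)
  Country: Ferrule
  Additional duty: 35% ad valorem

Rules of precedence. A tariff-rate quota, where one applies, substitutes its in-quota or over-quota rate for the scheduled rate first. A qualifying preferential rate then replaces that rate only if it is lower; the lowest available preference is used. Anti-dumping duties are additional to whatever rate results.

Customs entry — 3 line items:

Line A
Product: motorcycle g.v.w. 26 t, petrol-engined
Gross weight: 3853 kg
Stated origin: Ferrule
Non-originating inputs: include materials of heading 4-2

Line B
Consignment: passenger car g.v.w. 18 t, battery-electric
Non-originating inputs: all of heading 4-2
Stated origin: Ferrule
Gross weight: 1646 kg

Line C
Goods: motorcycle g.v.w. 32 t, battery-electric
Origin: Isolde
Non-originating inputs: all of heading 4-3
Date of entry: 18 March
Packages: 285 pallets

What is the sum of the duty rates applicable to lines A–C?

98%

Line A: motorcycle → 4-2; petrol-engined → 4-2-1; g.v.w. 26 t → 4-2-1-3. Scheduled 11%. Ferrule agreement on 4-1: 4-2-1-3 not covered; anti-dumping (Ferrule, 4-2-1): +35%; total 11% + 35% = 46%. → 46%.
Line B: passenger car → 4-1; battery-electric → 4-1-2; g.v.w. 18 t → 4-1-2-2. Scheduled 19%. Ferrule agreement on 4-1: CTH met → 21% available; preference 21% not lower than 19% → no reduction. → 19%.
Line C: motorcycle → 4-2; battery-electric → 4-2-2; g.v.w. 32 t → 4-2-2-1. Scheduled 33%. Isolde agreement on 4-3-4: 4-2-2-1 not covered. → 33%.
Sum: 46% + 19% + 33% = 98%.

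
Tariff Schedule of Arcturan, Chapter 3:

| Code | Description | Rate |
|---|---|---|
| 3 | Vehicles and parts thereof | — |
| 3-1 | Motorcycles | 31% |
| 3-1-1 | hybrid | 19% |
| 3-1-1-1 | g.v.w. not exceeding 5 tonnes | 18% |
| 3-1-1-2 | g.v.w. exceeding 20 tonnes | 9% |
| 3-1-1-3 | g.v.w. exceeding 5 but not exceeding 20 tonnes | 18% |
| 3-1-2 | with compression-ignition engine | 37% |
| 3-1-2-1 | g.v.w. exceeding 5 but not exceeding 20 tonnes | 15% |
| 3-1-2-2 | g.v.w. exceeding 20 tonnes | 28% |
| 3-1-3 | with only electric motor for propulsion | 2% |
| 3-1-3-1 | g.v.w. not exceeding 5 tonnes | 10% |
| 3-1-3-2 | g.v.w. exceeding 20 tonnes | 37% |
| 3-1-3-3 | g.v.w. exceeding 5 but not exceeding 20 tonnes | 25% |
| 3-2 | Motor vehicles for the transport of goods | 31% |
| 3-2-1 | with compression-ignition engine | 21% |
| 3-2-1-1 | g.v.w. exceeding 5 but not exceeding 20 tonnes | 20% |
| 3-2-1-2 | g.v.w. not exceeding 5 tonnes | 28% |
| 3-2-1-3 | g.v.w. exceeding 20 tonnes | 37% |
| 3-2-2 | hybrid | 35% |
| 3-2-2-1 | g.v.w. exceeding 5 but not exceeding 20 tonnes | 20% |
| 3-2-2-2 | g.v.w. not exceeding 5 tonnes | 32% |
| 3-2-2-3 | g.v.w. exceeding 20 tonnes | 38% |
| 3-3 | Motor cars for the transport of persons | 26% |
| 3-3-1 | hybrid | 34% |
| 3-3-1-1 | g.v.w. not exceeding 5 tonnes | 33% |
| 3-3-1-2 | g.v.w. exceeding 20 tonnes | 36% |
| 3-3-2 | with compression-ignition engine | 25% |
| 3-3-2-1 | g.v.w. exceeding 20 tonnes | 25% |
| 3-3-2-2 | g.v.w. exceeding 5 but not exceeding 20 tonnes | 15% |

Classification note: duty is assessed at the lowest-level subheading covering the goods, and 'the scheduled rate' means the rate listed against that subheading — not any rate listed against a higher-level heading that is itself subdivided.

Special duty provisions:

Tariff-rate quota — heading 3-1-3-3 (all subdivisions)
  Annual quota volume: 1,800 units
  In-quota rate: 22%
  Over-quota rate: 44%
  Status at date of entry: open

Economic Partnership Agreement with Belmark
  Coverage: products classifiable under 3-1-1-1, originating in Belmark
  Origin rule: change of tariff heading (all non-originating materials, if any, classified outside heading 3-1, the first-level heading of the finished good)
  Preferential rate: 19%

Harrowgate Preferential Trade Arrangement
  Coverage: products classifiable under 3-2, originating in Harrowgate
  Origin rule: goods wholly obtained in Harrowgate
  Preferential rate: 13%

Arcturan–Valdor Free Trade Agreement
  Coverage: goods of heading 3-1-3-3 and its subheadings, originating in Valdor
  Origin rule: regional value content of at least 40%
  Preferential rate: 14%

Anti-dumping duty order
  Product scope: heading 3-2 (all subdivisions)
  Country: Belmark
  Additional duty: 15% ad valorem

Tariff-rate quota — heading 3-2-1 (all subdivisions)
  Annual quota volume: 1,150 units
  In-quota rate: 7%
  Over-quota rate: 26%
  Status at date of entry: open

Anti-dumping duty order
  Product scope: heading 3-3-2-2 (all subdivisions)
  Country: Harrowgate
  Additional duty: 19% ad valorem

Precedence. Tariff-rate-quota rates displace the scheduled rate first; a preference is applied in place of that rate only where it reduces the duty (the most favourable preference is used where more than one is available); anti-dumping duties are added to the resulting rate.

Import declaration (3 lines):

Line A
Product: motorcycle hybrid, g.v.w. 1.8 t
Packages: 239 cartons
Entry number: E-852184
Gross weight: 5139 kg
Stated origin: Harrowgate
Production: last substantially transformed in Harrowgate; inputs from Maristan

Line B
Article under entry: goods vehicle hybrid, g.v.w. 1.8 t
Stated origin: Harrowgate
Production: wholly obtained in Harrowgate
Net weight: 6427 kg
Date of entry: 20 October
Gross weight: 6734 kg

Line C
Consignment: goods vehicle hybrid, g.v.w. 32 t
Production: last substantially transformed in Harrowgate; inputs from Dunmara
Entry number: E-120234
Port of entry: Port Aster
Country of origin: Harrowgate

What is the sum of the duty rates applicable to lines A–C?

Line A: motorcycle → 3-1; hybrid → 3-1-1; g.v.w. 1.8 t → 3-1-1-1. Scheduled 18%. Harrowgate agreement on 3-2: 3-1-1-1 not covered. → 18%.
Line B: goods vehicle → 3-2; hybrid → 3-2-2; g.v.w. 1.8 t → 3-2-2-2. Scheduled 32%. Harrowgate agreement on 3-2: wholly obtained → 13% available; preferential 13%. → 13%.
Line C: goods vehicle → 3-2; hybrid → 3-2-2; g.v.w. 32 t → 3-2-2-3. Scheduled 38%. Harrowgate agreement on 3-2: not wholly obtained. → 38%.
Sum: 18% + 13% + 38% = 69%.

69%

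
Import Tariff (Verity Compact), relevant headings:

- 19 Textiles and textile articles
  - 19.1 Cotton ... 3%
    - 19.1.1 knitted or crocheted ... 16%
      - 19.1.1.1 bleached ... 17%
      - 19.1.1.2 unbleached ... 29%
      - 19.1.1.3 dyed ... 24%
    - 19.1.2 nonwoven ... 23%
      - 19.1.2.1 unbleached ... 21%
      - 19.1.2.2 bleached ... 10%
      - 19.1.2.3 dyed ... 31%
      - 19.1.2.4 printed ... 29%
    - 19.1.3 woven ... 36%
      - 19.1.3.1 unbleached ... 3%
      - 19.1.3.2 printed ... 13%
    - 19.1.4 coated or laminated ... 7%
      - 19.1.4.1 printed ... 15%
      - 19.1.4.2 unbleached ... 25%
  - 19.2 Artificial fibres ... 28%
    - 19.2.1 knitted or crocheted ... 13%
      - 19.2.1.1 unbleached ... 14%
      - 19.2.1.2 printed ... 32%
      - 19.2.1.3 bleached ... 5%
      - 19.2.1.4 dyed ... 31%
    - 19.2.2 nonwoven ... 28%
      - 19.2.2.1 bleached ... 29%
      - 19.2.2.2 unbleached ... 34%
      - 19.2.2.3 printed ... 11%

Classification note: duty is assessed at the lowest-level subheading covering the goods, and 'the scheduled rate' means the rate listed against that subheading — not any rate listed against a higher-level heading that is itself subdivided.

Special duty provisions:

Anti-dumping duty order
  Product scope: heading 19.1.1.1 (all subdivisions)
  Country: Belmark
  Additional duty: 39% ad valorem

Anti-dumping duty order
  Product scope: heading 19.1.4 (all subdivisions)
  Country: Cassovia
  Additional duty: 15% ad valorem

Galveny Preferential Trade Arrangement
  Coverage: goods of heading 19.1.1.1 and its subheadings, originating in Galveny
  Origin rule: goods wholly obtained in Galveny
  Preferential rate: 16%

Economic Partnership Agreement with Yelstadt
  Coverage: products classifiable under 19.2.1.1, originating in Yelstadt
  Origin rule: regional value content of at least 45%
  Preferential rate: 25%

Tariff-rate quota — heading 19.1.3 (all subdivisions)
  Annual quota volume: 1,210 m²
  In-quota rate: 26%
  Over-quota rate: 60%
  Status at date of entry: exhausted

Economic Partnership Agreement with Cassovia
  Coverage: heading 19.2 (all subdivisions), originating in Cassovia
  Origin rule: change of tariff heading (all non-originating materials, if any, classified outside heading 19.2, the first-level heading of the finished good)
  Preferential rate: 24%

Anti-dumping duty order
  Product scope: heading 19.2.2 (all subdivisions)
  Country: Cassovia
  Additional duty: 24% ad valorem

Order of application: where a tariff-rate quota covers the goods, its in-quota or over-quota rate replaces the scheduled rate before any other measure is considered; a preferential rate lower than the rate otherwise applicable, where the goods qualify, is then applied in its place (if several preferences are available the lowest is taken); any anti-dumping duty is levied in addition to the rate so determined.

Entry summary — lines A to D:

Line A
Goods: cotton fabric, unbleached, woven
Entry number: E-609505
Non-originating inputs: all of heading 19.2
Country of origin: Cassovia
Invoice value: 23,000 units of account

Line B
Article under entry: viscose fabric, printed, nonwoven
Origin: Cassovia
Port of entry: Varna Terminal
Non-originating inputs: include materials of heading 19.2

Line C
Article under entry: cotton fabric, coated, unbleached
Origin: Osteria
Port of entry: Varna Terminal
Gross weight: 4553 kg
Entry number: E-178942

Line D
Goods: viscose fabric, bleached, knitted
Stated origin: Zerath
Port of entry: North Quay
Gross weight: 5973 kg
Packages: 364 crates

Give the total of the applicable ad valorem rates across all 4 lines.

Line A: cotton → 19.1; woven → 19.1.3; unbleached → 19.1.3.1. Scheduled 3%. quota on 19.1.3 exhausted → over-quota 60%; Cassovia agreement on 19.2: 19.1.3.1 not covered. → 60%.
Line B: viscose → 19.2; nonwoven → 19.2.2; printed → 19.2.2.3. Scheduled 11%. Cassovia agreement on 19.2: CTH not met; anti-dumping (Cassovia, 19.2.2): +24%; total 11% + 24% = 35%. → 35%.
Line C: cotton → 19.1; coated → 19.1.4; unbleached → 19.1.4.2. Scheduled 25%. No special measure applies. → 25%.
Line D: viscose → 19.2; knitted → 19.2.1; bleached → 19.2.1.3. Scheduled 5%. No special measure applies. → 5%.
Sum: 60% + 35% + 25% + 5% = 125%.

125%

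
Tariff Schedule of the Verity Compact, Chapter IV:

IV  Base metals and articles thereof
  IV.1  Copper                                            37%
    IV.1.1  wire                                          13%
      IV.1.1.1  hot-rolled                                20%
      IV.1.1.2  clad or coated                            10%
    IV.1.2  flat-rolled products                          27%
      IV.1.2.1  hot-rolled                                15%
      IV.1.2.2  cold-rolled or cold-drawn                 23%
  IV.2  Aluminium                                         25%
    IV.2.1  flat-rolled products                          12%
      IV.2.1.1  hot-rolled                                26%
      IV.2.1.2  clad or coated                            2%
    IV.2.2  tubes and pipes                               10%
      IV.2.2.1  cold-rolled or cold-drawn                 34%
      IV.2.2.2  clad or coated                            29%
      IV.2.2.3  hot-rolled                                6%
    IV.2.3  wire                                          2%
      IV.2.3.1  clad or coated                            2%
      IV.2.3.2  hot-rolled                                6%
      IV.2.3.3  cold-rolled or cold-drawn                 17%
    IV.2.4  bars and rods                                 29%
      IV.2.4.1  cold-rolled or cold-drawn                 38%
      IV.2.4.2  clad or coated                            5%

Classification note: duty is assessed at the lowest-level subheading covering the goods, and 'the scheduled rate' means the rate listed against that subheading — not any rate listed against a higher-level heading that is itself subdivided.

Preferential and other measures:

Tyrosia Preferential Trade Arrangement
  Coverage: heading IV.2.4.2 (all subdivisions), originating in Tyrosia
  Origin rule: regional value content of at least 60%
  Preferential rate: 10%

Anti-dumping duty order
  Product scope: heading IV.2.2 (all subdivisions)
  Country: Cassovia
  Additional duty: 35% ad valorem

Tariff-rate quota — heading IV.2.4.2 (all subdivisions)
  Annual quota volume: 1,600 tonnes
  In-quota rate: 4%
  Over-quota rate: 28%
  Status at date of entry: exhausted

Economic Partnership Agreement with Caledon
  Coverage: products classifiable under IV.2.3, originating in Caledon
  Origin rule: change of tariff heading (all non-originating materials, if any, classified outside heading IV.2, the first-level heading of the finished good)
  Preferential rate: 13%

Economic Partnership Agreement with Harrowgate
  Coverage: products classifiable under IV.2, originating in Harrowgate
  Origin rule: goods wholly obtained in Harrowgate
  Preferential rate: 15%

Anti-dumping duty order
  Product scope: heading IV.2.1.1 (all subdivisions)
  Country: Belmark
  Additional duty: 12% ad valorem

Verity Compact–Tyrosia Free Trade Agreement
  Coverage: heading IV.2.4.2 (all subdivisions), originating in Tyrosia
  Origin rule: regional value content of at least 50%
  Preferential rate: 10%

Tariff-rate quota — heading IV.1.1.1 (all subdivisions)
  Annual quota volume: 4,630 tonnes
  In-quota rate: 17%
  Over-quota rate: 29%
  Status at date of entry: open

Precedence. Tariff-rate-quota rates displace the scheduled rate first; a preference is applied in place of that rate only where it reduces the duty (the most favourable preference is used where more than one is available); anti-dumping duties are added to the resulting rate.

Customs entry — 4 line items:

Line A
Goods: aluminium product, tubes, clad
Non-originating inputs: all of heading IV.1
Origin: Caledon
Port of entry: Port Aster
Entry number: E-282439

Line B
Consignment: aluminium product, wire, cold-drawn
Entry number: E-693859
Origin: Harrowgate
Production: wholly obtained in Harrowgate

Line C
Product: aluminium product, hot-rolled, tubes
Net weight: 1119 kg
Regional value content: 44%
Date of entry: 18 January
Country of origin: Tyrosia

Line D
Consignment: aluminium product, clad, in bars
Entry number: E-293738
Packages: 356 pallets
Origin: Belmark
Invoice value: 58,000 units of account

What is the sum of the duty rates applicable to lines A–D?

Line A: aluminium → IV.2; tubes → IV.2.2; clad → IV.2.2.2. Scheduled 29%. Caledon agreement on IV.2.3: IV.2.2.2 not covered. → 29%.
Line B: aluminium → IV.2; wire → IV.2.3; cold-drawn → IV.2.3.3. Scheduled 17%. Harrowgate agreement on IV.2: wholly obtained → 15% available; preferential 15%. → 15%.
Line C: aluminium → IV.2; tubes → IV.2.2; hot-rolled → IV.2.2.3. Scheduled 6%. Tyrosia agreement on IV.2.4.2: IV.2.2.3 not covered; Tyrosia agreement on IV.2.4.2: IV.2.2.3 not covered. → 6%.
Line D: aluminium → IV.2; in bars → IV.2.4; clad → IV.2.4.2. Scheduled 5%. quota on IV.2.4.2 exhausted → over-quota 28%. → 28%.
Sum: 29% + 15% + 6% + 28% = 78%.

78%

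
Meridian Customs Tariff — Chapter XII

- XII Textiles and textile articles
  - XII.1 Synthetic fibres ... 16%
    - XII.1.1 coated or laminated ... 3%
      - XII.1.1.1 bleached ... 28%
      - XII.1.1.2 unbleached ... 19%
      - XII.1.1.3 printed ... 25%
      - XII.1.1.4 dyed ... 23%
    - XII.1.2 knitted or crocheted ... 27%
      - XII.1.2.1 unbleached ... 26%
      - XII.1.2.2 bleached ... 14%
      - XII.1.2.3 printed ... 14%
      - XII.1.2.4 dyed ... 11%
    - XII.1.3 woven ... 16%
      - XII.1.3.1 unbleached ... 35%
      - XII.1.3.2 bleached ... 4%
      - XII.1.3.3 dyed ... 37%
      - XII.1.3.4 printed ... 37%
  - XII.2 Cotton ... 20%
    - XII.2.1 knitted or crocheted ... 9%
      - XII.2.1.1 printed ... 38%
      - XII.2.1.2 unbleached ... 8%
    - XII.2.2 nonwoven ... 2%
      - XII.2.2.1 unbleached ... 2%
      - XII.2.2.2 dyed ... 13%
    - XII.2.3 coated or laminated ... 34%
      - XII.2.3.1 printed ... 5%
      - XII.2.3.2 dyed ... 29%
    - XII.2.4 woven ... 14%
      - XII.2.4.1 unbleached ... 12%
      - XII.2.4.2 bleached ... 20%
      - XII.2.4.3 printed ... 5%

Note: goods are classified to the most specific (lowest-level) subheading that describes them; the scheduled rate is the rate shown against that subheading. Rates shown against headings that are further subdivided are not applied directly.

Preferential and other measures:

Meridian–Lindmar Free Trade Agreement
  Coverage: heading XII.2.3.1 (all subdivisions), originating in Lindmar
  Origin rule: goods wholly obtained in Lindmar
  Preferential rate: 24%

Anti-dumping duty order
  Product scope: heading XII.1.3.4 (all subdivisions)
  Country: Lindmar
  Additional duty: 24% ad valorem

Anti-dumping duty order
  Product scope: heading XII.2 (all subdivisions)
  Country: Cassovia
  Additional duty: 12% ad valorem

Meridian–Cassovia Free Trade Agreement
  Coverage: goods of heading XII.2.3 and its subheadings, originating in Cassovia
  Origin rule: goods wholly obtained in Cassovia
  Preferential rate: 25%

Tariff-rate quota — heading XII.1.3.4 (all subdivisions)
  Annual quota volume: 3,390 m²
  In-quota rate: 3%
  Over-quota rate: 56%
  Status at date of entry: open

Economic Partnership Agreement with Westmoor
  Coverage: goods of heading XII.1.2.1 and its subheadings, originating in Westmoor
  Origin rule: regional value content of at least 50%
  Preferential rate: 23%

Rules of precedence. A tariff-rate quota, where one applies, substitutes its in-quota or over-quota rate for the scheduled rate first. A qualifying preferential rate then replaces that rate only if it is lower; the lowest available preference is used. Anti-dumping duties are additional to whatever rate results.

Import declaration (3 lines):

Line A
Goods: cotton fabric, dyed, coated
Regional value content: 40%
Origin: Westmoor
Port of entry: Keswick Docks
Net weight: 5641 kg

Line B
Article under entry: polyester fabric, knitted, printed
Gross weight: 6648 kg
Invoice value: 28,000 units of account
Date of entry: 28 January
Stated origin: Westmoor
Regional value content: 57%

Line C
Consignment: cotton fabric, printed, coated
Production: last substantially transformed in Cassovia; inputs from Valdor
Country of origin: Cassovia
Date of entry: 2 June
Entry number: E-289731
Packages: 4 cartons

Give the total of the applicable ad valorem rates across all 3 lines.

Line A: cotton → XII.2; coated → XII.2.3; dyed → XII.2.3.2. Scheduled 29%. Westmoor agreement on XII.1.2.1: XII.2.3.2 not covered. → 29%.
Line B: polyester → XII.1; knitted → XII.1.2; printed → XII.1.2.3. Scheduled 14%. Westmoor agreement on XII.1.2.1: XII.1.2.3 not covered. → 14%.
Line C: cotton → XII.2; coated → XII.2.3; printed → XII.2.3.1. Scheduled 5%. Cassovia agreement on XII.2.3: not wholly obtained; anti-dumping (Cassovia, XII.2): +12%; total 5% + 12% = 17%. → 17%.
Sum: 29% + 14% + 17% = 60%.

60%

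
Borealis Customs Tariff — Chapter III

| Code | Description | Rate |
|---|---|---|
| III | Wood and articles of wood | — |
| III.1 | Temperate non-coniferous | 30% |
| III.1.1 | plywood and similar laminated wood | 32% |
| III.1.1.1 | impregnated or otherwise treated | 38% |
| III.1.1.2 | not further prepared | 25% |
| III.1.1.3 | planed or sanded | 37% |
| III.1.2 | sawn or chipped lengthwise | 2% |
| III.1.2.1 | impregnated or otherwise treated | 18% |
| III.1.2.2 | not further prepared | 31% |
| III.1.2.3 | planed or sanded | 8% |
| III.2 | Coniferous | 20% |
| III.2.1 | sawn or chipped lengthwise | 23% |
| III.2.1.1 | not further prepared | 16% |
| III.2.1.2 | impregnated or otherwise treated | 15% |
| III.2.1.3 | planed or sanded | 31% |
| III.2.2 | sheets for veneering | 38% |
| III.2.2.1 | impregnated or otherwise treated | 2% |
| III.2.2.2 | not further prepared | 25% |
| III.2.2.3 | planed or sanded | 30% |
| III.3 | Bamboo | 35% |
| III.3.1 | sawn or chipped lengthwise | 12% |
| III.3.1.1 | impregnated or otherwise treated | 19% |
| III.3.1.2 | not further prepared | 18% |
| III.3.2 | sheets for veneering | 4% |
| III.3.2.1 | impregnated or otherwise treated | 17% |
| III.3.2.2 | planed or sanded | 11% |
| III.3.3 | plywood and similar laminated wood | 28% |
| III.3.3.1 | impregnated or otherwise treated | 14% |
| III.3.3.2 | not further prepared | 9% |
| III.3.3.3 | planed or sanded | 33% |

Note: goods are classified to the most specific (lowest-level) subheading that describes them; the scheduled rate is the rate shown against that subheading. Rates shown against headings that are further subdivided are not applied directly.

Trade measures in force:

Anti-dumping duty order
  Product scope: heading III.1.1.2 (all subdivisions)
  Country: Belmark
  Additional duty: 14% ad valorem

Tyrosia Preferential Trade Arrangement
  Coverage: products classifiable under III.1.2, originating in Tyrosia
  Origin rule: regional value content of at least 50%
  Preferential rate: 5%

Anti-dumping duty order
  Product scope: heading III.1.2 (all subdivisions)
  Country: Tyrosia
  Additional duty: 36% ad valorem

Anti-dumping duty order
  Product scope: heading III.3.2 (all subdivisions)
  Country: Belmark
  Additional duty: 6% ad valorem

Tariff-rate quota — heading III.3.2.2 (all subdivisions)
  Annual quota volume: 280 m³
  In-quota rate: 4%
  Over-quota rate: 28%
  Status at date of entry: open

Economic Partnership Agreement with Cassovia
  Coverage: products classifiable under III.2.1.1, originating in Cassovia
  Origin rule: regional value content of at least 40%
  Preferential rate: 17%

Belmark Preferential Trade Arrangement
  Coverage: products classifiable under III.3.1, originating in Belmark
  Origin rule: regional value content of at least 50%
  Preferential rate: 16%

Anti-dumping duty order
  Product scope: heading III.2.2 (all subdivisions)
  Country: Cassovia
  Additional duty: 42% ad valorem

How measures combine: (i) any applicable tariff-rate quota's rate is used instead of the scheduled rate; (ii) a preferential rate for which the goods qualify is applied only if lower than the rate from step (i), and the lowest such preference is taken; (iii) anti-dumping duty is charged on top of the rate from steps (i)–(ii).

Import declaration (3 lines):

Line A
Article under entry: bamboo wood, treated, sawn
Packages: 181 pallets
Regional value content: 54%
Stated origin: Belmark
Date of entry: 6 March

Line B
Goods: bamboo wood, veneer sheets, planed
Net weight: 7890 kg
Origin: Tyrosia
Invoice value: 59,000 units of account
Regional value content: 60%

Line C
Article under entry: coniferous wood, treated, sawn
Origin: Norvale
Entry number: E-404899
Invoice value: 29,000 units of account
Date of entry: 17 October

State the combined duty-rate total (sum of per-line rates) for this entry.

35%

Line A: bamboo → III.3; sawn → III.3.1; treated → III.3.1.1. Scheduled 19%. Belmark agreement on III.3.1: RVC ≥ 50% → 16% available; preferential 16%. → 16%.
Line B: bamboo → III.3; veneer sheets → III.3.2; planed → III.3.2.2. Scheduled 11%. quota on III.3.2.2 open → in-quota 4%; Tyrosia agreement on III.1.2: III.3.2.2 not covered. → 4%.
Line C: coniferous → III.2; sawn → III.2.1; treated → III.2.1.2. Scheduled 15%. No special measure applies. → 15%.
Sum: 16% + 4% + 15% = 35%.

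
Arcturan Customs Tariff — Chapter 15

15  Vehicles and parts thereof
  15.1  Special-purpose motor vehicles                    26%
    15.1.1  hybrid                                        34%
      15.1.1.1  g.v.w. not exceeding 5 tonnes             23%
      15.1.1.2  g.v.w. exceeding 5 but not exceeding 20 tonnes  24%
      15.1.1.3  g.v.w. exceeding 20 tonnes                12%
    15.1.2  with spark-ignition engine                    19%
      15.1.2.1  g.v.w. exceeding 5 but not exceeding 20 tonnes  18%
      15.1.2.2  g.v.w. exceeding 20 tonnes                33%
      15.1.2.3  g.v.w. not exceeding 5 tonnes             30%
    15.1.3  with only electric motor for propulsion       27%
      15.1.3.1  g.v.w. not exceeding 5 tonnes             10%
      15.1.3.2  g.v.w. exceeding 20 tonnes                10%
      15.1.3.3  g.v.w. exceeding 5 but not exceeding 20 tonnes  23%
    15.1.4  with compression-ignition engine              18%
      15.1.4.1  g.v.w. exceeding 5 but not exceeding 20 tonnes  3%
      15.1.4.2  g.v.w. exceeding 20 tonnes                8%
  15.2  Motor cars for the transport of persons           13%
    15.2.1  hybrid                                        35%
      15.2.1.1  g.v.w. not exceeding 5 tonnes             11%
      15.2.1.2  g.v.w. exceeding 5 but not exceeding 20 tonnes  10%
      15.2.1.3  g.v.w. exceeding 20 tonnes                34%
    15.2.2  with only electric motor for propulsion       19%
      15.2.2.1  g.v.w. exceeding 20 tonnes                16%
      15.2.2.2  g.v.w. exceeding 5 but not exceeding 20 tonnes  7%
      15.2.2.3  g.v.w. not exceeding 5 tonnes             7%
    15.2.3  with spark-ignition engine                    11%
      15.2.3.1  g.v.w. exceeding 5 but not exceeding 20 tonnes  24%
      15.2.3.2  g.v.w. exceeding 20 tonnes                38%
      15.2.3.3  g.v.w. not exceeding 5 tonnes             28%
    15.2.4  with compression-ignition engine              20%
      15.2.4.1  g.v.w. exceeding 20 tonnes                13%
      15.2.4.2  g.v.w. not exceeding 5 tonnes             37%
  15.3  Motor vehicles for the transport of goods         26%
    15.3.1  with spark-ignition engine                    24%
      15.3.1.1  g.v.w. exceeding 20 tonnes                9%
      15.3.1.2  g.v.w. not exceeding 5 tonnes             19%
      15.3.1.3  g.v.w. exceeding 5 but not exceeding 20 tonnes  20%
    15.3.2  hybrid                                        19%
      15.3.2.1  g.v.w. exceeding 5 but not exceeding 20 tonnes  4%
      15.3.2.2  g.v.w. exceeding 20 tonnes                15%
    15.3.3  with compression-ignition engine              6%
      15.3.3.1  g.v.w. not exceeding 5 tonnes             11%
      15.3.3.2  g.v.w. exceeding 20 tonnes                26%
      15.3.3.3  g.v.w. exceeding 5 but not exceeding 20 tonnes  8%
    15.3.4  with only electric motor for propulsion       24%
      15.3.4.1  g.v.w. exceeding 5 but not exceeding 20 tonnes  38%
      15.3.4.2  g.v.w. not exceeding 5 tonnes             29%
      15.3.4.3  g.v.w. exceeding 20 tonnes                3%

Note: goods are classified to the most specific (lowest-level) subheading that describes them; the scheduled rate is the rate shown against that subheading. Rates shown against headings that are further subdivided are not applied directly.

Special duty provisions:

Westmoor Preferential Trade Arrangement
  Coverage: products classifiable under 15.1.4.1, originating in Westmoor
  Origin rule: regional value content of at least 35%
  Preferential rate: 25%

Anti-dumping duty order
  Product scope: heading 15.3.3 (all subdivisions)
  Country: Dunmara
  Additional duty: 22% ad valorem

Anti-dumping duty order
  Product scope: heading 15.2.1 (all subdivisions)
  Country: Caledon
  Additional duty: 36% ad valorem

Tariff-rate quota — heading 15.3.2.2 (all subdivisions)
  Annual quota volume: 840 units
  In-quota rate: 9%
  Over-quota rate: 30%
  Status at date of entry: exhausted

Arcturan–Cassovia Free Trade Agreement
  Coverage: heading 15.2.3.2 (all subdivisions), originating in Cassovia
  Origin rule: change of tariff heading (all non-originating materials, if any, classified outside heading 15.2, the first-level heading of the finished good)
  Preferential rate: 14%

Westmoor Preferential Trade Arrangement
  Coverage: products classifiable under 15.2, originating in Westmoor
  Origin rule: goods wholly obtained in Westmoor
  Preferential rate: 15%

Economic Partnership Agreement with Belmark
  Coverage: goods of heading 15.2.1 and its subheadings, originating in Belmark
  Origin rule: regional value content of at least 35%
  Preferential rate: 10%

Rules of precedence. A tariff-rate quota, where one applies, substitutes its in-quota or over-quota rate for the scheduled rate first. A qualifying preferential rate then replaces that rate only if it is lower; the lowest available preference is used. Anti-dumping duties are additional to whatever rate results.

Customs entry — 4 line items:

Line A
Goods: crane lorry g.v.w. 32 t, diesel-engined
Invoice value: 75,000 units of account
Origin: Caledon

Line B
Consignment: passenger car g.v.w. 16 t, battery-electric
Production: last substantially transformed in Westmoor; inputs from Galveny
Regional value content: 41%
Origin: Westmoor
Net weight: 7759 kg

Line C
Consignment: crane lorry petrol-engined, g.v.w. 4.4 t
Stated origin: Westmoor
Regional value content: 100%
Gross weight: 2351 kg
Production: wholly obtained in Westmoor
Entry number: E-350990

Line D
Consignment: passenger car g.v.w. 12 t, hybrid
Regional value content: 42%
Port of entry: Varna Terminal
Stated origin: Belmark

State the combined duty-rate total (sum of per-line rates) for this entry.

55%

Line A: crane lorry → 15.1; diesel-engined → 15.1.4; g.v.w. 32 t → 15.1.4.2. Scheduled 8%. No special measure applies. → 8%.
Line B: passenger car → 15.2; battery-electric → 15.2.2; g.v.w. 16 t → 15.2.2.2. Scheduled 7%. Westmoor agreement on 15.1.4.1: 15.2.2.2 not covered; Westmoor agreement on 15.2: not wholly obtained. → 7%.
Line C: crane lorry → 15.1; petrol-engined → 15.1.2; g.v.w. 4.4 t → 15.1.2.3. Scheduled 30%. Westmoor agreement on 15.1.4.1: 15.1.2.3 not covered; Westmoor agreement on 15.2: 15.1.2.3 not covered. → 30%.
Line D: passenger car → 15.2; hybrid → 15.2.1; g.v.w. 12 t → 15.2.1.2. Scheduled 10%. Belmark agreement on 15.2.1: RVC ≥ 35% → 10% available; preference 10% not lower than 10% → no reduction. → 10%.
Sum: 8% + 7% + 30% + 10% = 55%.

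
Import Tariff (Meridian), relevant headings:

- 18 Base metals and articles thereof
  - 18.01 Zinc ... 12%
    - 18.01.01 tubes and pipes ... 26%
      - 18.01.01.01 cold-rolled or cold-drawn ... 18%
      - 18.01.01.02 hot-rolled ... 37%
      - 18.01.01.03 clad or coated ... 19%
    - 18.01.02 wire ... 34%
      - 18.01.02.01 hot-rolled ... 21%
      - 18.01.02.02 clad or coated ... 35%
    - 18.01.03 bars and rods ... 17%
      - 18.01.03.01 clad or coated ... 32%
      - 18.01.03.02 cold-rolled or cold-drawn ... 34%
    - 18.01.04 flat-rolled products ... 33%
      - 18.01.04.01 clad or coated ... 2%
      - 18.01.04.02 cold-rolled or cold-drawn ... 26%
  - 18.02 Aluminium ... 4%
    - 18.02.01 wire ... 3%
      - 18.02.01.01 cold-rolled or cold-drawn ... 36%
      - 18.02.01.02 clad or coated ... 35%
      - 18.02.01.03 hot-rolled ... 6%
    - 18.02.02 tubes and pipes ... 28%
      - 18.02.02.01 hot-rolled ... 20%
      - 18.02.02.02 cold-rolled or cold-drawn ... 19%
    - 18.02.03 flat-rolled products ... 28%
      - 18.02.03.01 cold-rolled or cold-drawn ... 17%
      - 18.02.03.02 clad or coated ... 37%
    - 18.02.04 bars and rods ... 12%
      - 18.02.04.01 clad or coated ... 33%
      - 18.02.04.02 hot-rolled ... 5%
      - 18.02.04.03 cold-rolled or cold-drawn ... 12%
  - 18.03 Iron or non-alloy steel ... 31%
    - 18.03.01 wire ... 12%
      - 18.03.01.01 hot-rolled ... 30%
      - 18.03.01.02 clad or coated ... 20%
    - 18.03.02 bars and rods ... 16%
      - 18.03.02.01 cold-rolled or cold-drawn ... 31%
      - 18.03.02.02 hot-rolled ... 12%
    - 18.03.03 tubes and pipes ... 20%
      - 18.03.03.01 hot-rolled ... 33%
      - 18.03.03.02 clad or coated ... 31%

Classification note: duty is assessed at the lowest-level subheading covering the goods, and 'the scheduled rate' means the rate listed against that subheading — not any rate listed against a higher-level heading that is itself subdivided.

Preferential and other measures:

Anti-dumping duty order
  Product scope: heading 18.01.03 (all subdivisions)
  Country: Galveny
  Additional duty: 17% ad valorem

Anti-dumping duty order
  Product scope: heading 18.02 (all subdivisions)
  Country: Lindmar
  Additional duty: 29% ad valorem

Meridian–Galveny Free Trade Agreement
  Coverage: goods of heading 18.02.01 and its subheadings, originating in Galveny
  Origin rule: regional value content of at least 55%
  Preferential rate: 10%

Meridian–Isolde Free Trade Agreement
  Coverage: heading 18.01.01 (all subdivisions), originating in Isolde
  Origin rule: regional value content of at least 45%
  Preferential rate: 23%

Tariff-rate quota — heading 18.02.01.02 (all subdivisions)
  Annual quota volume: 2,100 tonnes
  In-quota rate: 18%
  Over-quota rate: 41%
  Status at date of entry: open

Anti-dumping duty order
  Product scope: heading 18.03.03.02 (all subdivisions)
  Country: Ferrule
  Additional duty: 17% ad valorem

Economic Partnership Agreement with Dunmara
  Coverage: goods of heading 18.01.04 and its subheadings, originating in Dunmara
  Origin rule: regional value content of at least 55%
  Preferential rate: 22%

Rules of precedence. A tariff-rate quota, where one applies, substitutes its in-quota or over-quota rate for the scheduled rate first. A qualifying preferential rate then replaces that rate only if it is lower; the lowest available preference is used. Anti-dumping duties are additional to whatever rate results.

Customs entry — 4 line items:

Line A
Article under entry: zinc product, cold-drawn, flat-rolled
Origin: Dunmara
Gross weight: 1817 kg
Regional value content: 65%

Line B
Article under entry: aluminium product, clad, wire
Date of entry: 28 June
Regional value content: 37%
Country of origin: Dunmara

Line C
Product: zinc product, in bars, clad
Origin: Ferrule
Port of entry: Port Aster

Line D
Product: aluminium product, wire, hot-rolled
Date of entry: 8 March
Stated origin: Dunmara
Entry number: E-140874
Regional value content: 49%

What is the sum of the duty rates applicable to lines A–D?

Line A: zinc → 18.01; flat-rolled → 18.01.04; cold-drawn → 18.01.04.02. Scheduled 26%. Dunmara agreement on 18.01.04: RVC ≥ 55% → 22% available; preferential 22%. → 22%.
Line B: aluminium → 18.02; wire → 18.02.01; clad → 18.02.01.02. Scheduled 35%. quota on 18.02.01.02 open → in-quota 18%; Dunmara agreement on 18.01.04: 18.02.01.02 not covered. → 18%.
Line C: zinc → 18.01; in bars → 18.01.03; clad → 18.01.03.01. Scheduled 32%. No special measure applies. → 32%.
Line D: aluminium → 18.02; wire → 18.02.01; hot-rolled → 18.02.01.03. Scheduled 6%. Dunmara agreement on 18.01.04: 18.02.01.03 not covered. → 6%.
Sum: 22% + 18% + 32% + 6% = 78%.

78%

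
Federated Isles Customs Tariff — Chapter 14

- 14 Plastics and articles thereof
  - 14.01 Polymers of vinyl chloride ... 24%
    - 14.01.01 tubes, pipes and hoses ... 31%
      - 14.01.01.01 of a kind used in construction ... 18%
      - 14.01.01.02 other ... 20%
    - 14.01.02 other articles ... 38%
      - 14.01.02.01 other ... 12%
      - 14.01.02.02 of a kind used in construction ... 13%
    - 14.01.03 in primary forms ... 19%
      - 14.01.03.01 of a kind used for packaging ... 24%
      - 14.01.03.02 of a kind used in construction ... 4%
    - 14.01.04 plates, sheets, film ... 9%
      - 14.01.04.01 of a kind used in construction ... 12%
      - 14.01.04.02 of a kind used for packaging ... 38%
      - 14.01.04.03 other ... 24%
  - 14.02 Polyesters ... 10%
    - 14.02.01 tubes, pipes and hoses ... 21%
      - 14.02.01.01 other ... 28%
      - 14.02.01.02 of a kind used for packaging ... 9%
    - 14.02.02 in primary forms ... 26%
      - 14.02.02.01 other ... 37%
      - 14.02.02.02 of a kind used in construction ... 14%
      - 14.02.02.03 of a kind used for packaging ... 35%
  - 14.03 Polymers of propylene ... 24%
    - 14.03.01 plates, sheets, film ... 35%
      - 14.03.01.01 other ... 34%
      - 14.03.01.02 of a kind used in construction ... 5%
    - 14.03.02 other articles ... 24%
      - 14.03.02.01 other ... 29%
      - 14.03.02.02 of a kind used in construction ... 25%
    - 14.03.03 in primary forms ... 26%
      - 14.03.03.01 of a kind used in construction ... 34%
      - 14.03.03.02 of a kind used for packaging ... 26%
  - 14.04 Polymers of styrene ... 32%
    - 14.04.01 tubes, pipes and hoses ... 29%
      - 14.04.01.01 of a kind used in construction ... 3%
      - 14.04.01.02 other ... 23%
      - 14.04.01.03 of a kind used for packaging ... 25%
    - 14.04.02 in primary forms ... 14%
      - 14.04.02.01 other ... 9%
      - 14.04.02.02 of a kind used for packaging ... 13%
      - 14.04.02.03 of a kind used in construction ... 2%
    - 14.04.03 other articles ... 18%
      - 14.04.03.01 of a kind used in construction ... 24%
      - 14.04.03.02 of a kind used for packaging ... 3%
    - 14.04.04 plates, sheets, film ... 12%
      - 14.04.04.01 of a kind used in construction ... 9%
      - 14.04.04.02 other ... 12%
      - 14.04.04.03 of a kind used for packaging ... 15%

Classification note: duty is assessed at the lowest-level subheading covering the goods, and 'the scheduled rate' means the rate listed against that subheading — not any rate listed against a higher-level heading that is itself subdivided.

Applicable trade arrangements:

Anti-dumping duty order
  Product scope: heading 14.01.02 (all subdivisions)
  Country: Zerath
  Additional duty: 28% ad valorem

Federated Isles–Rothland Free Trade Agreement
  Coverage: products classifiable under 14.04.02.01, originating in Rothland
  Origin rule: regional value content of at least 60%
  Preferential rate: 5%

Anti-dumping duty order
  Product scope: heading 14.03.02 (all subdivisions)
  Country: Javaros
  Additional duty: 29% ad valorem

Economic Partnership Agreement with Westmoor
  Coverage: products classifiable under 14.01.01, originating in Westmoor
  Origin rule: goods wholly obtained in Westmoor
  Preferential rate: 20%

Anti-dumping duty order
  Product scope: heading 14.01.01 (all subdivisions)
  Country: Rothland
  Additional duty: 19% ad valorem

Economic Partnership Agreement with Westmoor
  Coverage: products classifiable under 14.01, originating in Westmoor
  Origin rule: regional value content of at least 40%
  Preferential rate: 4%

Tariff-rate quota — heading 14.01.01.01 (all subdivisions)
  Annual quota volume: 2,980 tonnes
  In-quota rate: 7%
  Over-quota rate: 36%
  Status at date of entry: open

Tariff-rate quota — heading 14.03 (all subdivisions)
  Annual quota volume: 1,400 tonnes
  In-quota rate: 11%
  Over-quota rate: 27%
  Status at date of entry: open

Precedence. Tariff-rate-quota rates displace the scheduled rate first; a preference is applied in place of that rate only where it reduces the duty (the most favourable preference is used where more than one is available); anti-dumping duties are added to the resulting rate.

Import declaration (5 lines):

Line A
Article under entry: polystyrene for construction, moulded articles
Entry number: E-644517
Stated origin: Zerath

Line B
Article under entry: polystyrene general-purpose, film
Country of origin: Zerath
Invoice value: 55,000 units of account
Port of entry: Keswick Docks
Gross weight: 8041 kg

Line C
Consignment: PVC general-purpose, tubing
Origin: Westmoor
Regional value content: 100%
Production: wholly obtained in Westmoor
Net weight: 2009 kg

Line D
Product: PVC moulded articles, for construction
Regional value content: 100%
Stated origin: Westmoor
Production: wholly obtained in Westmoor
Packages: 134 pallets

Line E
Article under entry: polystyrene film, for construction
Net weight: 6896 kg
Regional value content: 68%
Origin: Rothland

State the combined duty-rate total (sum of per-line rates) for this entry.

53%

Line A: polystyrene → 14.04; moulded articles → 14.04.03; for construction → 14.04.03.01. Scheduled 24%. No special measure applies. → 24%.
Line B: polystyrene → 14.04; film → 14.04.04; general-purpose → 14.04.04.02. Scheduled 12%. No special measure applies. → 12%.
Line C: PVC → 14.01; tubing → 14.01.01; general-purpose → 14.01.01.02. Scheduled 20%. Westmoor agreement on 14.01.01: wholly obtained → 20% available; Westmoor agreement on 14.01: RVC ≥ 40% → 4% available; preferential 4%. → 4%.
Line D: PVC → 14.01; moulded articles → 14.01.02; for construction → 14.01.02.02. Scheduled 13%. Westmoor agreement on 14.01.01: 14.01.02.02 not covered; Westmoor agreement on 14.01: RVC ≥ 40% → 4% available; preferential 4%. → 4%.
Line E: polystyrene → 14.04; film → 14.04.04; for construction → 14.04.04.01. Scheduled 9%. Rothland agreement on 14.04.02.01: 14.04.04.01 not covered. → 9%.
Sum: 24% + 12% + 4% + 4% + 9% = 53%.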